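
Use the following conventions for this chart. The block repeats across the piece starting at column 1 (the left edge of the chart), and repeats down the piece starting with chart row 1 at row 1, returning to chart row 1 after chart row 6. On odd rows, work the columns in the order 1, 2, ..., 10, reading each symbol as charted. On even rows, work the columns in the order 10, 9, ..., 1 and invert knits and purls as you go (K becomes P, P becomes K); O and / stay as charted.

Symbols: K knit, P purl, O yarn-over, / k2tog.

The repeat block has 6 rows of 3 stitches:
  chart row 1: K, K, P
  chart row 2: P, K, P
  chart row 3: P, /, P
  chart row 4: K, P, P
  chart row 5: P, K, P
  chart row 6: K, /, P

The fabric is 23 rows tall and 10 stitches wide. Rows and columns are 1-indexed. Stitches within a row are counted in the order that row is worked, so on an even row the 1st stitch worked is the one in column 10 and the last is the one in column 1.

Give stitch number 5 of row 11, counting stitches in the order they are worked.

Row 11 uses chart row ((11-1) mod 6)+1 = 5. Row 11 is odd, so RS.
Chart row 5 tiled across columns 1-10: P K P P K P P K P P
Right side: take the tiled row as-is (worked left to right from column 1).
Stitch 5 in working order -> K

Result:
K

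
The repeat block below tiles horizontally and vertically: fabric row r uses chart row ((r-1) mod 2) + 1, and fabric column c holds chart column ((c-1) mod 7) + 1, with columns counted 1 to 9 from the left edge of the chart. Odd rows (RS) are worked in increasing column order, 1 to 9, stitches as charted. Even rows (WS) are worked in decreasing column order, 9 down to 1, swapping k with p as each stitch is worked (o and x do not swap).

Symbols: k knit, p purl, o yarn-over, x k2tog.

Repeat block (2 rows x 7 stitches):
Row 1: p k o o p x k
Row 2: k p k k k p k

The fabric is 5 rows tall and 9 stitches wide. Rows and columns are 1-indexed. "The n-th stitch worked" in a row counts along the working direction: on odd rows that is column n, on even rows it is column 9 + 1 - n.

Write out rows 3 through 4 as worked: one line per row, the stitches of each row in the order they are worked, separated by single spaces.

== ROWS AS WORKED ==
p k o o p x k p k
k p p k p p p k p

Derivation:
Row 3: chart row 1, RS - tile across columns 1-9 and work as-is.
Row 4: chart row 2, WS - tiled (columns 1-9): k p k k k p k k p; work from column 9 back to 1 with k<->p swapped.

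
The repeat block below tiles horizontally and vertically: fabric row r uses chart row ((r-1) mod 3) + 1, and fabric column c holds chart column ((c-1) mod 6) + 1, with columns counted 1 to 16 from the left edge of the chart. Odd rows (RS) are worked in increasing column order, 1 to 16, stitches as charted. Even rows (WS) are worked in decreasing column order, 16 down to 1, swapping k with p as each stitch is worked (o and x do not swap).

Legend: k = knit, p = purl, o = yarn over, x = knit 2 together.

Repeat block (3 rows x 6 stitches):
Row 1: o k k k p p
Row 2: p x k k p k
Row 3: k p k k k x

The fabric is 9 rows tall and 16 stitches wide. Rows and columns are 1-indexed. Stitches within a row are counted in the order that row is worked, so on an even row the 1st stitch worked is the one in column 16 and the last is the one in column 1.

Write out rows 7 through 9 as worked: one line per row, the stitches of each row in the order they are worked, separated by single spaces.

Row 7: chart row 1, RS - tile across columns 1-16 and work as-is.
Row 8: chart row 2, WS - tiled (columns 1-16): p x k k p k p x k k p k p x k k; work from column 16 back to 1 with k<->p swapped.
Row 9: chart row 3, RS - tile across columns 1-16 and work as-is.

Rows as worked:
o k k k p p o k k k p p o k k k
p p x k p k p p x k p k p p x k
k p k k k x k p k k k x k p k k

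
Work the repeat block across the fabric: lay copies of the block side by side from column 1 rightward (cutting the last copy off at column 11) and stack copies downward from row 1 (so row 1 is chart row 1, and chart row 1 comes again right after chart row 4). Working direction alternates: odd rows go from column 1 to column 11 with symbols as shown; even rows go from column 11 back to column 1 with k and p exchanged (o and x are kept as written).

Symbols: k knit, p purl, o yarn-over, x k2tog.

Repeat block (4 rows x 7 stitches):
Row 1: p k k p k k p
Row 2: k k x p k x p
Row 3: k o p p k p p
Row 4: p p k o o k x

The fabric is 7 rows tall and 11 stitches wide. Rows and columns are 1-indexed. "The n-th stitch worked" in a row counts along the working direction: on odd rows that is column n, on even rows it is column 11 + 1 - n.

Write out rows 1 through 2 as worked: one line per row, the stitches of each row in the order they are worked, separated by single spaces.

Row 1: chart row 1, RS - tile across columns 1-11 and work as-is.
Row 2: chart row 2, WS - tiled (columns 1-11): k k x p k x p k k x p; work from column 11 back to 1 with k<->p swapped.

Rows as worked:
p k k p k k p p k k p
k x p p k x p k x p p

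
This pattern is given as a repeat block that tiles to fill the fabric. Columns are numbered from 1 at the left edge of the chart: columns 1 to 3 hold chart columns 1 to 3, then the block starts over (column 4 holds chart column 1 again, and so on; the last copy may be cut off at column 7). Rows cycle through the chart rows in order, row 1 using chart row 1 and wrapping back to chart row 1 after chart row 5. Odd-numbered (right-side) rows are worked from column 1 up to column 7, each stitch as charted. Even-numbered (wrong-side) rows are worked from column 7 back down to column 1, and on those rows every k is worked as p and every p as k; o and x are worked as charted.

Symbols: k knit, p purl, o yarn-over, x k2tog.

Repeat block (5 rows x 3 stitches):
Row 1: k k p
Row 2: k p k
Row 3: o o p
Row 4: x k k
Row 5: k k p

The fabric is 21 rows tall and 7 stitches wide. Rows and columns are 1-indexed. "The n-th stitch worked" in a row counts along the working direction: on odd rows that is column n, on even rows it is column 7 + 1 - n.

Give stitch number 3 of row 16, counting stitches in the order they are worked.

Result:
p

Derivation:
Row 16 uses chart row ((16-1) mod 5)+1 = 1. Row 16 is even, so WS.
Chart row 1 tiled across columns 1-7: k k p k k p k
Wrong side: read the tiled row from column 7 down to 1 and exchange k with p (leave o, x).
Row 16 as worked: p k p p k p p
The 3rd stitch worked is p.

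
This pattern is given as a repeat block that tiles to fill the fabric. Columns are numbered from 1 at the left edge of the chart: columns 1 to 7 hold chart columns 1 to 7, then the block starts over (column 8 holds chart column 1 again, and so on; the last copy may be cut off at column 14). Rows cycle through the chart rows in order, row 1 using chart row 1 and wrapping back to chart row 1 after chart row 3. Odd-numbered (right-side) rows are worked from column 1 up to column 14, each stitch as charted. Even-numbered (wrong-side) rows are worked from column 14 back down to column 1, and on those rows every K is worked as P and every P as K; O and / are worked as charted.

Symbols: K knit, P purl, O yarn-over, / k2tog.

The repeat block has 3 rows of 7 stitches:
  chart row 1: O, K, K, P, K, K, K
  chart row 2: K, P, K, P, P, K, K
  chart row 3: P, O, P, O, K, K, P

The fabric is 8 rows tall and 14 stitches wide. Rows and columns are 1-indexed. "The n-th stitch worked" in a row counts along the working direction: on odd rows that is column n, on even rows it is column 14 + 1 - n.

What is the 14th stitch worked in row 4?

Row 4: (4-1) mod 3 = 0, so use chart row 1. Even row -> WS.
Chart row 1 tiled across columns 1-14: O K K P K K K O K K P K K K
WS row: flip the tiled sequence (start at column 14) and apply K<->P; O and / stay.
Row 4 as worked: P P P K P P O P P P K P P O
Counting 14 along the worked row gives O.

== STITCH ==
O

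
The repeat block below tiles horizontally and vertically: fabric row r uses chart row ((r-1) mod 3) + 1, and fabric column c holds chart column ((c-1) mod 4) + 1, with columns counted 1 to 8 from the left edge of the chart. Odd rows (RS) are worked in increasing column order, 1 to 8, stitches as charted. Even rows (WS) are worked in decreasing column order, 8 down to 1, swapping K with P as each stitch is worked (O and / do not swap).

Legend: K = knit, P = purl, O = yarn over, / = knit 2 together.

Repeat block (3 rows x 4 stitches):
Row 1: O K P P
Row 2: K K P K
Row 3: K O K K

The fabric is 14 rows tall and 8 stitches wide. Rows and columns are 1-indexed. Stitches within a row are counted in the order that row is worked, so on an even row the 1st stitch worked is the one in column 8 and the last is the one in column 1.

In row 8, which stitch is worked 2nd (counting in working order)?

Row 8 uses chart row ((8-1) mod 3)+1 = 2. Row 8 is even, so WS.
Chart row 2 tiled across columns 1-8: K K P K K K P K
Wrong side: read the tiled row from column 8 down to 1 and exchange K with P (leave O, /).
Row 8 as worked: P K P P P K P P
The 2nd stitch worked is K.

== STITCH ==
K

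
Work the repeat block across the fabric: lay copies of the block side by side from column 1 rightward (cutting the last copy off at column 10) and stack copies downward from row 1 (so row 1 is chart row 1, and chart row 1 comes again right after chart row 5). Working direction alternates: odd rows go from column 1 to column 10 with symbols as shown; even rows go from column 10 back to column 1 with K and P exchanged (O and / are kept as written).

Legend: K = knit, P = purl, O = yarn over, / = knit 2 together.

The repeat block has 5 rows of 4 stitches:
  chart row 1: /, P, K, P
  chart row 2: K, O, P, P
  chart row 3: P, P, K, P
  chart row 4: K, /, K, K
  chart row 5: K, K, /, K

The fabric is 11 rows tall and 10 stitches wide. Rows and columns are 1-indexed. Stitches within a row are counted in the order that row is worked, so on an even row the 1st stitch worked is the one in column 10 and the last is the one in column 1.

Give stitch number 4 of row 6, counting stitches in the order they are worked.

Row 6 uses chart row ((6-1) mod 5)+1 = 1. Row 6 is even, so WS.
Chart row 1 tiled across columns 1-10: / P K P / P K P / P
WS: work from column 10 back to column 1 (reverse the tiled row), swapping K<->P (O and / unchanged).
Row 6 as worked: K / K P K / K P K /
The 4th stitch worked is P.

Stitch:
P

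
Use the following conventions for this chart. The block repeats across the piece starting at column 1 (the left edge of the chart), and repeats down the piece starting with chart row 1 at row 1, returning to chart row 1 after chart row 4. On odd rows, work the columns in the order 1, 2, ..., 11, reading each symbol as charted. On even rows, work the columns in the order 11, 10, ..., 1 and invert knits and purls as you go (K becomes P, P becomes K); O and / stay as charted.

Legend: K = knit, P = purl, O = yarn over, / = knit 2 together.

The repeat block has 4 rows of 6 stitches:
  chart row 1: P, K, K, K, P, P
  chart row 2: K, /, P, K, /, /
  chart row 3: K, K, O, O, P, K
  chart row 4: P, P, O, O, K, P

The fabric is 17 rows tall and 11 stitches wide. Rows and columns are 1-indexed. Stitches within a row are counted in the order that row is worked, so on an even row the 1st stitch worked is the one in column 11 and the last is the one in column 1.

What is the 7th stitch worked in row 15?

For row 15: chart row = ((15-1) mod 4) + 1 = 3; this is a RS (odd) row.
Chart row 3 tiled across columns 1-11: K K O O P K K K O O P
RS: work column 1 to column 11, symbols as charted — the tiled row is the row as worked.
The 7th stitch worked is K.

== STITCH ==
K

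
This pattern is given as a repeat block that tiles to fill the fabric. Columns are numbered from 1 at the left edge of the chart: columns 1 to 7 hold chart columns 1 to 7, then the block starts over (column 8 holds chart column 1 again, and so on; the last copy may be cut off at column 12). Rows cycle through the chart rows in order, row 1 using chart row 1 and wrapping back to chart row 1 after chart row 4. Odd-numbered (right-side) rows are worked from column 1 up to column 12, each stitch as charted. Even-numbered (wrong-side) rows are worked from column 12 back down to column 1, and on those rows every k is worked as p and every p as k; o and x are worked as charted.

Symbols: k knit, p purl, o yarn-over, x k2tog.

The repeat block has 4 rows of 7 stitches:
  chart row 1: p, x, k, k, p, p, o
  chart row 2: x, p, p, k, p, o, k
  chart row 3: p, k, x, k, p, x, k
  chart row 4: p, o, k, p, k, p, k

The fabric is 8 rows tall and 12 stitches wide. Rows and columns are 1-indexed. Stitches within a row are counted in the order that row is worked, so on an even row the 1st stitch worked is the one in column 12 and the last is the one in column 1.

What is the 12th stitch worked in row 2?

For row 2: chart row = ((2-1) mod 4) + 1 = 2; this is a WS (even) row.
Chart row 2 tiled across columns 1-12: x p p k p o k x p p k p
Wrong side: read the tiled row from column 12 down to 1 and exchange k with p (leave o, x).
Row 2 as worked: k p k k x p o k p k k x
The 12th stitch worked is x.

Stitch:
x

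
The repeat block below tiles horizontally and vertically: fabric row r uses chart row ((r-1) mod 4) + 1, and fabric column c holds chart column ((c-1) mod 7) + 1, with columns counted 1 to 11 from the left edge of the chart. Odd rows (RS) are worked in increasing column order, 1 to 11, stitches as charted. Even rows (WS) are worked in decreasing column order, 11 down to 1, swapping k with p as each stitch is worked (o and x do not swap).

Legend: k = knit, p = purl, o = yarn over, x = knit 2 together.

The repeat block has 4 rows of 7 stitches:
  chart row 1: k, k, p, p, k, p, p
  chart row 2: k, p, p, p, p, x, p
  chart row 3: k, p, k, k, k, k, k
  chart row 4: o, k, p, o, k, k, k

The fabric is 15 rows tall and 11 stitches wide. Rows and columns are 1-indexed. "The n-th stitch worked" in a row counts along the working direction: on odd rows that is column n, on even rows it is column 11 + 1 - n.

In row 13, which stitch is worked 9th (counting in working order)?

Stitch:
k

Derivation:
Row 13 uses chart row ((13-1) mod 4)+1 = 1. Row 13 is odd, so RS.
Chart row 1 tiled across columns 1-11: k k p p k p p k k p p
Right side: take the tiled row as-is (worked left to right from column 1).
Counting 9 along the worked row gives k.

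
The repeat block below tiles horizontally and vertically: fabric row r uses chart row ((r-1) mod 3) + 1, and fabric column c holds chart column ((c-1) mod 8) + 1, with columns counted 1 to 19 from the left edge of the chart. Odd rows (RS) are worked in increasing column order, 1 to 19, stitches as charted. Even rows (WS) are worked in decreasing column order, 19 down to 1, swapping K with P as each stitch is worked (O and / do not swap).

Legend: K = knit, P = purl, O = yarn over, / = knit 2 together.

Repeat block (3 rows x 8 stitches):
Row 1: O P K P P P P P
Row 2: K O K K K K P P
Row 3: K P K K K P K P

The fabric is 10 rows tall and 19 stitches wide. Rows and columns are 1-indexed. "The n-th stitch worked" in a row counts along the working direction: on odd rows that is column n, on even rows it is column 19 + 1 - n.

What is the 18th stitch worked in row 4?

Row 4: (4-1) mod 3 = 0, so use chart row 1. Even row -> WS.
Chart row 1 tiled across columns 1-19: O P K P P P P P O P K P P P P P O P K
Wrong side: read the tiled row from column 19 down to 1 and exchange K with P (leave O, /).
Row 4 as worked: P K O K K K K K P K O K K K K K P K O
The 18th stitch worked is K.

Result:
K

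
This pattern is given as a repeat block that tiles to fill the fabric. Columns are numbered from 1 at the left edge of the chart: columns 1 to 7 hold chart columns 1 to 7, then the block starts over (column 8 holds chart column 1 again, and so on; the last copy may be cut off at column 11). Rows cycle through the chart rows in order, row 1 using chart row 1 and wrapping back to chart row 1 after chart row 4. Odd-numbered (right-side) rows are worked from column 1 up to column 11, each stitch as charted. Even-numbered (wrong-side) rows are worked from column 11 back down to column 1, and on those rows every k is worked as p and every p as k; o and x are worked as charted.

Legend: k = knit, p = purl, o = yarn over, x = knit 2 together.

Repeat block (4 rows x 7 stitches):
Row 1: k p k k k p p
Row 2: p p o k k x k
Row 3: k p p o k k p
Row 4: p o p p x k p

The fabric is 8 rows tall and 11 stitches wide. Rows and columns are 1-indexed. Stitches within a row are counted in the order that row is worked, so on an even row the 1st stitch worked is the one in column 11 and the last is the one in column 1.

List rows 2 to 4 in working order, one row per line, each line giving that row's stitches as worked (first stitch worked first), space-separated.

Result:
p o k k p x p p o k k
k p p o k k p k p p o
k k o k k p x k k o k

Derivation:
Row 2: chart row 2, WS - tiled (columns 1-11): p p o k k x k p p o k; work from column 11 back to 1 with k<->p swapped.
Row 3: chart row 3, RS - tile across columns 1-11 and work as-is.
Row 4: chart row 4, WS - tiled (columns 1-11): p o p p x k p p o p p; work from column 11 back to 1 with k<->p swapped.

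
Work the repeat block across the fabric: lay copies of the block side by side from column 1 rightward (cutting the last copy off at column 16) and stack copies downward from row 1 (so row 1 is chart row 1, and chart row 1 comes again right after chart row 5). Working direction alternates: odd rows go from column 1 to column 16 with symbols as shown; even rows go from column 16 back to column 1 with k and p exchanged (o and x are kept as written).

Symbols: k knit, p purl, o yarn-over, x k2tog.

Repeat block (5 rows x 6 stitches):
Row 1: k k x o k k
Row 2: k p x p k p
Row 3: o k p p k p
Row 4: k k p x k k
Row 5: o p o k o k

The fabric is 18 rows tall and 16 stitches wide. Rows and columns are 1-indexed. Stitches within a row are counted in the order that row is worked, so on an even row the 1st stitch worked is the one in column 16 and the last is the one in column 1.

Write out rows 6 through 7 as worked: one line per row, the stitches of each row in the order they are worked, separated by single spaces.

Row 6: chart row 1, WS - tiled (columns 1-16): k k x o k k k k x o k k k k x o; work from column 16 back to 1 with k<->p swapped.
Row 7: chart row 2, RS - tile across columns 1-16 and work as-is.

== ROWS AS WORKED ==
o x p p p p o x p p p p o x p p
k p x p k p k p x p k p k p x p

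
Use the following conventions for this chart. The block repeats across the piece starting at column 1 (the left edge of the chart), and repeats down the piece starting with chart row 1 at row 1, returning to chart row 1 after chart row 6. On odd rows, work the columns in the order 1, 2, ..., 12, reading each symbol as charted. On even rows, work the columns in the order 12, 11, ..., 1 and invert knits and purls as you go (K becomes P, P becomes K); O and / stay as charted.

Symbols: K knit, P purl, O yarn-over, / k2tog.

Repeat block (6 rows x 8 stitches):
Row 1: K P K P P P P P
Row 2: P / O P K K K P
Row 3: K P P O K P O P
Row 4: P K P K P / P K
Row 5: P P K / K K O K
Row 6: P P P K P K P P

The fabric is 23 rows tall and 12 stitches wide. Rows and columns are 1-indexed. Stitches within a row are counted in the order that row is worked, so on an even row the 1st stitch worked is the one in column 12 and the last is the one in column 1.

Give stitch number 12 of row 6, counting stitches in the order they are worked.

Result:
K

Derivation:
Row 6: (6-1) mod 6 = 5, so use chart row 6. Even row -> WS.
Chart row 6 tiled across columns 1-12: P P P K P K P P P P P K
WS row: flip the tiled sequence (start at column 12) and apply K<->P; O and / stay.
Row 6 as worked: P K K K K K P K P K K K
The 12th stitch worked is K.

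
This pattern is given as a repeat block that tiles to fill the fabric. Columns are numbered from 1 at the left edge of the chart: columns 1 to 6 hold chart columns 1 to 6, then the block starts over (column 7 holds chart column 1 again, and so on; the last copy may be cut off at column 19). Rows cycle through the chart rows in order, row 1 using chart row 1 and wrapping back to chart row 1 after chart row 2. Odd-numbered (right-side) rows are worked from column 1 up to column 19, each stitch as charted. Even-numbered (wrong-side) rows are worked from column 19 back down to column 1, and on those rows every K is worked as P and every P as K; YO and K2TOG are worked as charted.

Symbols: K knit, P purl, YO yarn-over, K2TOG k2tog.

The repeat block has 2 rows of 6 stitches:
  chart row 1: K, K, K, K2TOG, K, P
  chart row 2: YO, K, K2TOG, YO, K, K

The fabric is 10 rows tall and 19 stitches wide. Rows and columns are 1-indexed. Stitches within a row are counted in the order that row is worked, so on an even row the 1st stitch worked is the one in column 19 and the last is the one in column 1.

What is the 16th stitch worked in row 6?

== STITCH ==
YO

Derivation:
Row 6 uses chart row ((6-1) mod 2)+1 = 2. Row 6 is even, so WS.
Chart row 2 tiled across columns 1-19: YO K K2TOG YO K K YO K K2TOG YO K K YO K K2TOG YO K K YO
WS: work from column 19 back to column 1 (reverse the tiled row), swapping K<->P (YO and K2TOG unchanged).
Row 6 as worked: YO P P YO K2TOG P YO P P YO K2TOG P YO P P YO K2TOG P YO
The 16th stitch worked is YO.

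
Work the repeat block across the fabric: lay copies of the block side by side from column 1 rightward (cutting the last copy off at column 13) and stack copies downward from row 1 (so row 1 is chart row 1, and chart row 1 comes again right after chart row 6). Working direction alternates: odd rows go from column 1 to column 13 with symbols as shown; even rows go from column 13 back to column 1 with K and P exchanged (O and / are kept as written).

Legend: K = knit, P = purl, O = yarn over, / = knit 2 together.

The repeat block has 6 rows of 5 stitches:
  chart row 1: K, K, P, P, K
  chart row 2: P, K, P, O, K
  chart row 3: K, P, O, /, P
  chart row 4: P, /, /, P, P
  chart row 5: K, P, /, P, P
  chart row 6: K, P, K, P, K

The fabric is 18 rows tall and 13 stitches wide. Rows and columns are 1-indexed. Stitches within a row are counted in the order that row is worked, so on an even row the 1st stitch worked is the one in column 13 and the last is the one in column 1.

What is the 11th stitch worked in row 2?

Result:
K

Derivation:
Row 2 uses chart row ((2-1) mod 6)+1 = 2. Row 2 is even, so WS.
Chart row 2 tiled across columns 1-13: P K P O K P K P O K P K P
WS row: flip the tiled sequence (start at column 13) and apply K<->P; O and / stay.
Row 2 as worked: K P K P O K P K P O K P K
The 11th stitch worked is K.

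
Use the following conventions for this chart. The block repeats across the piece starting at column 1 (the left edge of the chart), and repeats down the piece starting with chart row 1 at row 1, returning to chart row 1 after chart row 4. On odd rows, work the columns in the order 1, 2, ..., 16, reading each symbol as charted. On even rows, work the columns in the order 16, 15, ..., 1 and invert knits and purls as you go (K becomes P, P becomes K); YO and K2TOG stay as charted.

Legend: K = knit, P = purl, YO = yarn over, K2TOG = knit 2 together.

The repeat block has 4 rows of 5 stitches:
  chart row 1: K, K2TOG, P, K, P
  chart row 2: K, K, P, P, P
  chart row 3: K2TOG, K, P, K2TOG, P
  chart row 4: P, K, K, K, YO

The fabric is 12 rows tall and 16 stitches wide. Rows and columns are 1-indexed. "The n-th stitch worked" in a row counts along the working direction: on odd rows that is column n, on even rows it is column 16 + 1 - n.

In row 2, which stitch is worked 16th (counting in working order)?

Row 2: (2-1) mod 4 = 1, so use chart row 2. Even row -> WS.
Chart row 2 tiled across columns 1-16: K K P P P K K P P P K K P P P K
WS row: flip the tiled sequence (start at column 16) and apply K<->P; YO and K2TOG stay.
Row 2 as worked: P K K K P P K K K P P K K K P P
Counting 16 along the worked row gives P.

Result:
P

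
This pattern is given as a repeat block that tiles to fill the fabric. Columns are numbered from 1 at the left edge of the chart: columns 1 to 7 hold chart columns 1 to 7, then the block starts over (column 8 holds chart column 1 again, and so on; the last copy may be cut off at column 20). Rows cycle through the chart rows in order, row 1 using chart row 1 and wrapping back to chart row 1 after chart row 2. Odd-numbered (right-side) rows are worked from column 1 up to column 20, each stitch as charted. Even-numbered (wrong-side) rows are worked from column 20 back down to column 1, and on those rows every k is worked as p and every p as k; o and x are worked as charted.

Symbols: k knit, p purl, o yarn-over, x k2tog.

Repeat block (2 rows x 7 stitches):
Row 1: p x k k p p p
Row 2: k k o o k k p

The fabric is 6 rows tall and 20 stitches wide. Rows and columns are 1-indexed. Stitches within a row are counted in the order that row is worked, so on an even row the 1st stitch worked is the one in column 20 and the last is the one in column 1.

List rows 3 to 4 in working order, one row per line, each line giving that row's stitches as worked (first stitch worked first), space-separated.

Result:
p x k k p p p p x k k p p p p x k k p p
p p o o p p k p p o o p p k p p o o p p

Derivation:
Row 3: chart row 1, RS - tile across columns 1-20 and work as-is.
Row 4: chart row 2, WS - tiled (columns 1-20): k k o o k k p k k o o k k p k k o o k k; work from column 20 back to 1 with k<->p swapped.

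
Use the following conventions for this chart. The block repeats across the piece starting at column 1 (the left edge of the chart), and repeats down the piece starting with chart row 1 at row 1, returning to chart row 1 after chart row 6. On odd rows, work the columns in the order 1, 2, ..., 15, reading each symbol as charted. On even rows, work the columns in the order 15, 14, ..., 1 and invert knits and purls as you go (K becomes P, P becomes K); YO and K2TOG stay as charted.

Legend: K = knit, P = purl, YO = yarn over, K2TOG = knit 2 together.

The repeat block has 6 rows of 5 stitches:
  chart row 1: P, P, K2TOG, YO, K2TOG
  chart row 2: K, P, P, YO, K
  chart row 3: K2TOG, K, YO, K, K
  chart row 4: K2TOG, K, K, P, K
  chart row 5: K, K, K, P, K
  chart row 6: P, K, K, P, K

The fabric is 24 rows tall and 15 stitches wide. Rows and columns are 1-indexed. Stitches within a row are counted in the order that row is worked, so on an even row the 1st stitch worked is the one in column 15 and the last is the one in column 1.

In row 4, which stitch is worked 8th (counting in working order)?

Result:
P

Derivation:
Row 4: (4-1) mod 6 = 3, so use chart row 4. Even row -> WS.
Chart row 4 tiled across columns 1-15: K2TOG K K P K K2TOG K K P K K2TOG K K P K
WS: work from column 15 back to column 1 (reverse the tiled row), swapping K<->P (YO and K2TOG unchanged).
Row 4 as worked: P K P P K2TOG P K P P K2TOG P K P P K2TOG
The 8th stitch worked is P.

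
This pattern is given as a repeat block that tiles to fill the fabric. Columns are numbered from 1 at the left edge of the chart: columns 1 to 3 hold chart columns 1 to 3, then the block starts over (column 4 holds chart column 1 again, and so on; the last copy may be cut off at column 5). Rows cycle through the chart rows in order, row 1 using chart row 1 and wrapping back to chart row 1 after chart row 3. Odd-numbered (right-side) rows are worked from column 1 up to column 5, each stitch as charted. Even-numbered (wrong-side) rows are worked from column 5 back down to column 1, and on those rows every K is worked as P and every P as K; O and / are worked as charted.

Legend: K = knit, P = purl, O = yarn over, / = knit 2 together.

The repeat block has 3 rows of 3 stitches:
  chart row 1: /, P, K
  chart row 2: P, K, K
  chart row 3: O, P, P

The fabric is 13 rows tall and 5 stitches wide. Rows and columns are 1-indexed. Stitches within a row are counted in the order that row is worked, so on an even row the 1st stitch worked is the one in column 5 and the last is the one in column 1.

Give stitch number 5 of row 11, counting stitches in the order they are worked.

Row 11 uses chart row ((11-1) mod 3)+1 = 2. Row 11 is odd, so RS.
Chart row 2 tiled across columns 1-5: P K K P K
RS row: no reversal, no swap; stitch n worked = column n.
Stitch 5 in working order -> K

Result:
K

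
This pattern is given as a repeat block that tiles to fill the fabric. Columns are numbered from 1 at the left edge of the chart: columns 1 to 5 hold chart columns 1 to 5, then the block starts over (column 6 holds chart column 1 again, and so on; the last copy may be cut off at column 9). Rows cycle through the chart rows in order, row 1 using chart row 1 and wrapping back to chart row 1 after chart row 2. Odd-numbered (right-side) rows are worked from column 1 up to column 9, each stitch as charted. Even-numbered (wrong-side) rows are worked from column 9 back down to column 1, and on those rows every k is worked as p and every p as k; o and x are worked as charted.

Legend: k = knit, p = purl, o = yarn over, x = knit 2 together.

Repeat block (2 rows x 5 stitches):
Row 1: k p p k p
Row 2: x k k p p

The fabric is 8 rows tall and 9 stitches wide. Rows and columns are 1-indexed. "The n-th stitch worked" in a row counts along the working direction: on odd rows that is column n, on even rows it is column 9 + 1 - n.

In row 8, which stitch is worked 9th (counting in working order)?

For row 8: chart row = ((8-1) mod 2) + 1 = 2; this is a WS (even) row.
Chart row 2 tiled across columns 1-9: x k k p p x k k p
WS: work from column 9 back to column 1 (reverse the tiled row), swapping k<->p (o and x unchanged).
Row 8 as worked: k p p x k k p p x
Counting 9 along the worked row gives x.

Result:
x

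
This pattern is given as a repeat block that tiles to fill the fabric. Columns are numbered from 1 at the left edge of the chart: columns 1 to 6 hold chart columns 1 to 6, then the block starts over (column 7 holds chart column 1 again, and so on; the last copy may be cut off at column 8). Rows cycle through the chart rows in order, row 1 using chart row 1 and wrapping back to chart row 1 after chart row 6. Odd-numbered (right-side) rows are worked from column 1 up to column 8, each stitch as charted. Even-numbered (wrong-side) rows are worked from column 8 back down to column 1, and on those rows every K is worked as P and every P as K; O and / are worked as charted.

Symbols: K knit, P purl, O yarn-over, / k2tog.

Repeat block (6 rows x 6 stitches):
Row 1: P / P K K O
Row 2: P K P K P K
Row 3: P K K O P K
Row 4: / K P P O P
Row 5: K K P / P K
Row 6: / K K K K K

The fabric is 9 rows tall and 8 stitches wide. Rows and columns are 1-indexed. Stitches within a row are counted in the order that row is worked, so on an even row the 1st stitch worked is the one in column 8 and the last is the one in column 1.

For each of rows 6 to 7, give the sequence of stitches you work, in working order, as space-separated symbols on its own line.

Result:
P / P P P P P /
P / P K K O P /

Derivation:
Row 6: chart row 6, WS - tiled (columns 1-8): / K K K K K / K; work from column 8 back to 1 with K<->P swapped.
Row 7: chart row 1, RS - tile across columns 1-8 and work as-is.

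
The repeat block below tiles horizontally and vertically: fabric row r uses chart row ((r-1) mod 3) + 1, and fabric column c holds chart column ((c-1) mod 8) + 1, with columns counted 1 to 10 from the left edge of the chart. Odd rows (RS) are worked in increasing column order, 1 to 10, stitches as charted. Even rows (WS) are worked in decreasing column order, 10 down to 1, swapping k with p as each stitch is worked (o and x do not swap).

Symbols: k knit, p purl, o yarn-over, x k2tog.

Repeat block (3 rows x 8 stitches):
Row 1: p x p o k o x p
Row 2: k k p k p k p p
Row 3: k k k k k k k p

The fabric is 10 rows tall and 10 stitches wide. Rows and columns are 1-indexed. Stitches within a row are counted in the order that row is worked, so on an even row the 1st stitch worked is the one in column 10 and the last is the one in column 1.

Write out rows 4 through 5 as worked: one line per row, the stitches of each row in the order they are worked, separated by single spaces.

Row 4: chart row 1, WS - tiled (columns 1-10): p x p o k o x p p x; work from column 10 back to 1 with k<->p swapped.
Row 5: chart row 2, RS - tile across columns 1-10 and work as-is.

== ROWS AS WORKED ==
x k k x o p o k x k
k k p k p k p p k k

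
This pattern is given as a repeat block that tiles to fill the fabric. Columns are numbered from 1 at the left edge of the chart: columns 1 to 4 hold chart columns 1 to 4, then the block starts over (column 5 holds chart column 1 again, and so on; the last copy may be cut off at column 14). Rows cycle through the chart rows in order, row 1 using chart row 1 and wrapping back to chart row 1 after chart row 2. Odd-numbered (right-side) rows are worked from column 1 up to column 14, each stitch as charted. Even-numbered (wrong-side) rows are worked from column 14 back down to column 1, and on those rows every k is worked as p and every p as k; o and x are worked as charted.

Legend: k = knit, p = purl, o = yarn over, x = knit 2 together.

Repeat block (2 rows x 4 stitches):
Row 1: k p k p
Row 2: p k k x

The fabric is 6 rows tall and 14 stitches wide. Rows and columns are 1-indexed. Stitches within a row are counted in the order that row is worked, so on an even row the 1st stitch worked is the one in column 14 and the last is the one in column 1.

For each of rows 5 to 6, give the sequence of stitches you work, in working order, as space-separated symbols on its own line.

Row 5: chart row 1, RS - tile across columns 1-14 and work as-is.
Row 6: chart row 2, WS - tiled (columns 1-14): p k k x p k k x p k k x p k; work from column 14 back to 1 with k<->p swapped.

Result:
k p k p k p k p k p k p k p
p k x p p k x p p k x p p k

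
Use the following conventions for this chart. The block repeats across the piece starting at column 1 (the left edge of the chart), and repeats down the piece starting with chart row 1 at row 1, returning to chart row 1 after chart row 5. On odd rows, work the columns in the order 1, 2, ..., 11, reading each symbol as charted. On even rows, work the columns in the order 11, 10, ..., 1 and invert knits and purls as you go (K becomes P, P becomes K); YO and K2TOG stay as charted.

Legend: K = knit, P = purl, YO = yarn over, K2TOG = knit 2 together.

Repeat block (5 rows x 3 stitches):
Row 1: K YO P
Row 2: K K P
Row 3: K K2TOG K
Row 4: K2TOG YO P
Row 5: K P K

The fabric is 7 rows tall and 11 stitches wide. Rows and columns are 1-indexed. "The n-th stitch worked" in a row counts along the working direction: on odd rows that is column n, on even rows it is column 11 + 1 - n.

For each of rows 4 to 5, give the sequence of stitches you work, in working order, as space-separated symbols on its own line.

Row 4: chart row 4, WS - tiled (columns 1-11): K2TOG YO P K2TOG YO P K2TOG YO P K2TOG YO; work from column 11 back to 1 with K<->P swapped.
Row 5: chart row 5, RS - tile across columns 1-11 and work as-is.

Rows as worked:
YO K2TOG K YO K2TOG K YO K2TOG K YO K2TOG
K P K K P K K P K K P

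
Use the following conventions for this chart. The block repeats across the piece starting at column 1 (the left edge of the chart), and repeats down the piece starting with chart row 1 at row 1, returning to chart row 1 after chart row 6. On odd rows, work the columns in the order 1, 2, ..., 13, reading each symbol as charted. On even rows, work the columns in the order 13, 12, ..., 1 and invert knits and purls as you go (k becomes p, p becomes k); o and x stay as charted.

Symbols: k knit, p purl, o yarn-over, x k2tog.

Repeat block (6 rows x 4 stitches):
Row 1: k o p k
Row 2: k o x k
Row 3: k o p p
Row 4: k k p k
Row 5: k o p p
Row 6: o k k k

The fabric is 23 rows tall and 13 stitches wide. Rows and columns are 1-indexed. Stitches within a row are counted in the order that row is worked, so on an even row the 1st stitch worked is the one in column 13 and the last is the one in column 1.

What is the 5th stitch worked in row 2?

For row 2: chart row = ((2-1) mod 6) + 1 = 2; this is a WS (even) row.
Chart row 2 tiled across columns 1-13: k o x k k o x k k o x k k
Wrong side: read the tiled row from column 13 down to 1 and exchange k with p (leave o, x).
Row 2 as worked: p p x o p p x o p p x o p
The 5th stitch worked is p.

Result:
p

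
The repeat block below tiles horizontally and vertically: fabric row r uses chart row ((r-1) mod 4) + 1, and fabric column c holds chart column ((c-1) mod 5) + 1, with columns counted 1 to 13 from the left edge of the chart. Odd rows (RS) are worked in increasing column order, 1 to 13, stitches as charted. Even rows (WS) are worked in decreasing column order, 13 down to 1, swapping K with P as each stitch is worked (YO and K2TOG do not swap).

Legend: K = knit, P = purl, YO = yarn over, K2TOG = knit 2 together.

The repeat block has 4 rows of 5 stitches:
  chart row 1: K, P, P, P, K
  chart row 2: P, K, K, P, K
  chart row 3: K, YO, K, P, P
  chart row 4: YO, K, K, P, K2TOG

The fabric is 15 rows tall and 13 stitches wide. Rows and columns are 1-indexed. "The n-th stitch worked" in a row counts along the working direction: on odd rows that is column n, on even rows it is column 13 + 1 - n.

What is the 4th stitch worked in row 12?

Row 12 uses chart row ((12-1) mod 4)+1 = 4. Row 12 is even, so WS.
Chart row 4 tiled across columns 1-13: YO K K P K2TOG YO K K P K2TOG YO K K
Wrong side: read the tiled row from column 13 down to 1 and exchange K with P (leave YO, K2TOG).
Row 12 as worked: P P YO K2TOG K P P YO K2TOG K P P YO
The 4th stitch worked is K2TOG.

== STITCH ==
K2TOG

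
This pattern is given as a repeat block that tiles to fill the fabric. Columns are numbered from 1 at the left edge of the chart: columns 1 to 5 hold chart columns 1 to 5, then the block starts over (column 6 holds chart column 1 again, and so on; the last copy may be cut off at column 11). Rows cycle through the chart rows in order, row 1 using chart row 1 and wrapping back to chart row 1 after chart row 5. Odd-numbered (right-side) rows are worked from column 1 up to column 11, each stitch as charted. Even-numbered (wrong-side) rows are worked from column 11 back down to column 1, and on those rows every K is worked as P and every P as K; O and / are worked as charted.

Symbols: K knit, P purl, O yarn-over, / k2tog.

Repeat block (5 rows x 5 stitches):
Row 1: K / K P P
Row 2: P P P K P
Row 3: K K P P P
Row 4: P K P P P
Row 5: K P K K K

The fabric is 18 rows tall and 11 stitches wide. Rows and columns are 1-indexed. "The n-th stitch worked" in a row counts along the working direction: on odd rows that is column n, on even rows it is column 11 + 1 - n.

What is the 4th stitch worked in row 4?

Stitch:
K

Derivation:
Row 4 uses chart row ((4-1) mod 5)+1 = 4. Row 4 is even, so WS.
Chart row 4 tiled across columns 1-11: P K P P P P K P P P P
WS: work from column 11 back to column 1 (reverse the tiled row), swapping K<->P (O and / unchanged).
Row 4 as worked: K K K K P K K K K P K
The 4th stitch worked is K.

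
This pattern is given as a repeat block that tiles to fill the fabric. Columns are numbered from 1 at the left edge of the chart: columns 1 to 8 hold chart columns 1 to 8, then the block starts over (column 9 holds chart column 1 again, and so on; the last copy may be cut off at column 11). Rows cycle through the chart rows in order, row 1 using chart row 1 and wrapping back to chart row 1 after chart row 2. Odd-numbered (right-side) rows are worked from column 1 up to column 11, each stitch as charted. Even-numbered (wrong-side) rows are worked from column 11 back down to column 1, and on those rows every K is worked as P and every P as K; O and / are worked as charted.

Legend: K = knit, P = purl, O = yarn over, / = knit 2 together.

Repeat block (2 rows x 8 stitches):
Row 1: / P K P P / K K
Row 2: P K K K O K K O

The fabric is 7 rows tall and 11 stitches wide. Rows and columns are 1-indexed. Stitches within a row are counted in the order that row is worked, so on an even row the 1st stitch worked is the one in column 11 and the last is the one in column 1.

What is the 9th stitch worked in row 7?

== STITCH ==
/

Derivation:
Row 7: (7-1) mod 2 = 0, so use chart row 1. Odd row -> RS.
Chart row 1 tiled across columns 1-11: / P K P P / K K / P K
RS row: no reversal, no swap; stitch n worked = column n.
Stitch 9 in working order -> /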